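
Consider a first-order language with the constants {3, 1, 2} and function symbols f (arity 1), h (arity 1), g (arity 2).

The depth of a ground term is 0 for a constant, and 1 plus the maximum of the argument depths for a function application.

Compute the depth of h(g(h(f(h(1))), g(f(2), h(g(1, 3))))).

5

depth(h(1)) = 1 + depth(1) = 1 + 0 = 1
depth(f(h(1))) = 1 + depth(h(1)) = 1 + 1 = 2
depth(h(f(h(1)))) = 1 + depth(f(h(1))) = 1 + 2 = 3
depth(f(2)) = 1 + depth(2) = 1 + 0 = 1
depth(g(1, 3)) = 1 + max(0, 0) = 1
depth(h(g(1, 3))) = 1 + depth(g(1, 3)) = 1 + 1 = 2
depth(g(f(2), h(g(1, 3)))) = 1 + max(1, 2) = 3
depth(g(h(f(h(1))), g(f(2), h(g(1, 3))))) = 1 + max(3, 3) = 4
depth(h(g(h(f(h(1))), g(f(2), h(g(1, 3)))))) = 1 + depth(g(h(f(h(1))), g(f(2), h(g(1, 3))))) = 1 + 4 = 5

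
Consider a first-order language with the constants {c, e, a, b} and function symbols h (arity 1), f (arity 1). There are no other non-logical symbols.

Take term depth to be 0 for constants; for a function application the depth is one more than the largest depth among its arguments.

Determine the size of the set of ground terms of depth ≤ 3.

60

Let N_k count ground terms of depth at most k. Each non-constant term of depth ≤ k is some function symbol applied to depth-≤(k−1) arguments, giving N_k = 4 + N_{k-1} + N_{k-1}.
N_0 = 4
N_1 = 4 + 4 + 4 = 12
N_2 = 4 + 12 + 12 = 28
N_3 = 4 + 28 + 28 = 60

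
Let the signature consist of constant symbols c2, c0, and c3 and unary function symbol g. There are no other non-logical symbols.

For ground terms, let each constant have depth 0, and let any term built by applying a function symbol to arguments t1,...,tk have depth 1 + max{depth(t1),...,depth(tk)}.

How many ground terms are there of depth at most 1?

Let N_k = |{terms of depth ≤ k}|. Then N_0 = 3 and N_k = 3 + N_{k-1} for k ≥ 1 (one summand per function symbol, arity giving the exponent).
N_0 = 3
N_1 = 3 + 3 = 6
Explicitly: c2, c0, c3, g(c2), g(c0), g(c3).

6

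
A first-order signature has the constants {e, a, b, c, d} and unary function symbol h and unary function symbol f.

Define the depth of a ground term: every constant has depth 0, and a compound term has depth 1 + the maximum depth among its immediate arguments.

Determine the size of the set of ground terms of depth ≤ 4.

Write N_k for the number of ground terms of depth ≤ k. A term of depth ≤ k is either a constant or a function symbol applied to arguments of depth ≤ k−1, so N_k = 5 + N_{k-1} + N_{k-1}.
N_0 = 5
N_1 = 5 + 5 + 5 = 15
N_2 = 5 + 15 + 15 = 35
N_3 = 5 + 35 + 35 = 75
N_4 = 5 + 75 + 75 = 155

155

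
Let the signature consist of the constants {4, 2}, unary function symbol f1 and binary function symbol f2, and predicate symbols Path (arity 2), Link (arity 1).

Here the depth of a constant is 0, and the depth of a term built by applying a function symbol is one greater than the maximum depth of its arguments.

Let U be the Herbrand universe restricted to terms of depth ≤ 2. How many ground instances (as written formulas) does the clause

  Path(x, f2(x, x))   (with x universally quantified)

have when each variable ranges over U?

74

Ground terms of depth ≤ 2:
  Let N_k = |{terms of depth ≤ k}|. Then N_0 = 2 and N_k = 2 + N_{k-1} + N_{k-1}^2 for k ≥ 1 (one summand per function symbol, arity giving the exponent).
  N_0 = 2
  N_1 = 2 + 2 + 2^2 = 8
  N_2 = 2 + 8 + 8^2 = 74
So there are 74 ground terms available for substitution.
The body mentions the single quantified variable x; since ground terms form a free algebra, no two substitutions collapse to the same formula.
Number of ground instances = 74.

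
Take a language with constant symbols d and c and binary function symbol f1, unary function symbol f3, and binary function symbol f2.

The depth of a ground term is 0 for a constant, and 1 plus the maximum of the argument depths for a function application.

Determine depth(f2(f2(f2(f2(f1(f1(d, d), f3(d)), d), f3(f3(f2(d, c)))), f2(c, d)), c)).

depth(f1(d, d)) = 1 + max(0, 0) = 1
depth(f3(d)) = 1 + depth(d) = 1 + 0 = 1
depth(f1(f1(d, d), f3(d))) = 1 + max(1, 1) = 2
depth(f2(f1(f1(d, d), f3(d)), d)) = 1 + max(2, 0) = 3
depth(f2(d, c)) = 1 + max(0, 0) = 1
depth(f3(f2(d, c))) = 1 + depth(f2(d, c)) = 1 + 1 = 2
depth(f3(f3(f2(d, c)))) = 1 + depth(f3(f2(d, c))) = 1 + 2 = 3
depth(f2(f2(f1(f1(d, d), f3(d)), d), f3(f3(f2(d, c))))) = 1 + max(3, 3) = 4
depth(f2(c, d)) = 1 + max(0, 0) = 1
depth(f2(f2(f2(f1(f1(d, d), f3(d)), d), f3(f3(f2(d, c)))), f2(c, d))) = 1 + max(4, 1) = 5
depth(f2(f2(f2(f2(f1(f1(d, d), f3(d)), d), f3(f3(f2(d, c)))), f2(c, d)), c)) = 1 + max(5, 0) = 6

6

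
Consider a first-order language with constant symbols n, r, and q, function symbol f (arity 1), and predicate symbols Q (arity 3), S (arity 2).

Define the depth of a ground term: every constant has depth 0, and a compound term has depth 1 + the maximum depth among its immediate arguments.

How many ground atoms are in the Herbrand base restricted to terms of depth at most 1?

252

First count ground terms of depth ≤ 1.
Let N_k = |{terms of depth ≤ k}|. Then N_0 = 3 and N_k = 3 + N_{k-1} for k ≥ 1 (one summand per function symbol, arity giving the exponent).
N_0 = 3
N_1 = 3 + 3 = 6
Explicitly: n, r, q, f(n), f(r), f(q).
So |H| = 6.
Each predicate of arity r yields |H|^r ground atoms (one per choice of an r-tuple from H):
  Q: 6^3 = 216;  S: 6^2 = 36
Total ground atoms: 216 + 36 = 252.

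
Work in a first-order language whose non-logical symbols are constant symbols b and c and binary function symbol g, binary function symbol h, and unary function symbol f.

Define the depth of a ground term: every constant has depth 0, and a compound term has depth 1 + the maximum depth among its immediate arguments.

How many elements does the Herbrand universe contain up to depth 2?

302

Let N_k count ground terms of depth at most k. Each non-constant term of depth ≤ k is some function symbol applied to depth-≤(k−1) arguments, giving N_k = 2 + N_{k-1}^2 + N_{k-1}^2 + N_{k-1}.
N_0 = 2
N_1 = 2 + 2^2 + 2^2 + 2 = 12
N_2 = 2 + 12^2 + 12^2 + 12 = 302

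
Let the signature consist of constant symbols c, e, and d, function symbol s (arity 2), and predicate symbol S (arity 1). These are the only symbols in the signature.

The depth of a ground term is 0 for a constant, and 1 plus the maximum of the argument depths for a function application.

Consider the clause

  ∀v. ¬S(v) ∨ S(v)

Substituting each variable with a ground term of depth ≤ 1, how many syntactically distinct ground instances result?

Ground terms of depth ≤ 1:
  If N_k denotes the number of depth-≤k ground terms, the 3 constants give N_0 = 3, and each function symbol of arity r contributes N_{k-1}^r new terms at level k: N_k = 3 + N_{k-1}^2.
  N_0 = 3
  N_1 = 3 + 3^2 = 12
  Explicitly: c, e, d, s(c, c), s(c, e), s(c, d), s(e, c), s(e, e), s(e, d), s(d, c), s(d, e), s(d, d).
So there are 12 ground terms available for substitution.
The body mentions the single quantified variable v; since ground terms form a free algebra, no two substitutions collapse to the same formula.
Number of ground instances = 12.

12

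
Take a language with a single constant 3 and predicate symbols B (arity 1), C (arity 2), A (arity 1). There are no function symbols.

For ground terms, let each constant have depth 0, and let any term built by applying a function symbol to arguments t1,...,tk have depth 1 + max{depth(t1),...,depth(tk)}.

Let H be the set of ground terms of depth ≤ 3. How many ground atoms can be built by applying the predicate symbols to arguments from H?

First count ground terms of depth ≤ 3.
With no function symbols every ground term is a constant, so there is exactly 1 ground term at every depth bound.
N_0 = 1
N_1 = 1
N_2 = 1
N_3 = 1
So |H| = 1.
Ground atoms are formed by filling each argument slot of a predicate with a term from H, so an r-ary predicate gives |H|^r atoms:
  B: 1;  C: 1^2 = 1;  A: 1
Total ground atoms: 1 + 1 + 1 = 3.

3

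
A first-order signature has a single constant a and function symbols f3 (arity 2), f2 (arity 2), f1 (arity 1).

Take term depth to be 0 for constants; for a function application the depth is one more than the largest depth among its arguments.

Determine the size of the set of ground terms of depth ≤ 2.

37

Let N_k count ground terms of depth at most k. Each non-constant term of depth ≤ k is some function symbol applied to depth-≤(k−1) arguments, giving N_k = 1 + N_{k-1}^2 + N_{k-1}^2 + N_{k-1}.
N_0 = 1
N_1 = 1 + 1^2 + 1^2 + 1 = 4
N_2 = 1 + 4^2 + 4^2 + 4 = 37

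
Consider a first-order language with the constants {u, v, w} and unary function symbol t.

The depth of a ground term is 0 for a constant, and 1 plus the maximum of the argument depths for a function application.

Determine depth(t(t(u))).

2

depth(t(u)) = 1 + depth(u) = 1 + 0 = 1
depth(t(t(u))) = 1 + depth(t(u)) = 1 + 1 = 2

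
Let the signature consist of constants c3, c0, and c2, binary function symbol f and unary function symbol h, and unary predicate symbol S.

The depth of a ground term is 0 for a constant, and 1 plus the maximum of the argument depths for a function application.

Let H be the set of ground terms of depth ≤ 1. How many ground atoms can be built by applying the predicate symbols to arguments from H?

15

First count ground terms of depth ≤ 1.
If N_k denotes the number of depth-≤k ground terms, the 3 constants give N_0 = 3, and each function symbol of arity r contributes N_{k-1}^r new terms at level k: N_k = 3 + N_{k-1}^2 + N_{k-1}.
N_0 = 3
N_1 = 3 + 3^2 + 3 = 15
So |H| = 15.
Ground atoms are formed by filling each argument slot of a predicate with a term from H, so an r-ary predicate gives |H|^r atoms:
  S: 15
Total ground atoms: 15.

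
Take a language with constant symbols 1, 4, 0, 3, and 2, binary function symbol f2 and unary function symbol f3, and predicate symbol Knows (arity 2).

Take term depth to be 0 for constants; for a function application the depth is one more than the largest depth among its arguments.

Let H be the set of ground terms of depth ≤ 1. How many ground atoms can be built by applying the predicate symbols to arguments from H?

1225

First count ground terms of depth ≤ 1.
If N_k denotes the number of depth-≤k ground terms, the 5 constants give N_0 = 5, and each function symbol of arity r contributes N_{k-1}^r new terms at level k: N_k = 5 + N_{k-1}^2 + N_{k-1}.
N_0 = 5
N_1 = 5 + 5^2 + 5 = 35
So |H| = 35.
Ground atoms are formed by filling each argument slot of a predicate with a term from H, so an r-ary predicate gives |H|^r atoms:
  Knows: 35^2 = 1225
Total ground atoms: 1225.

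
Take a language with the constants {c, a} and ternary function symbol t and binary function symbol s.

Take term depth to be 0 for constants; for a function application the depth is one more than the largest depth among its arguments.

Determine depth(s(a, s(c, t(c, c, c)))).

depth(t(c, c, c)) = 1 + max(0, 0, 0) = 1
depth(s(c, t(c, c, c))) = 1 + max(0, 1) = 2
depth(s(a, s(c, t(c, c, c)))) = 1 + max(0, 2) = 3

3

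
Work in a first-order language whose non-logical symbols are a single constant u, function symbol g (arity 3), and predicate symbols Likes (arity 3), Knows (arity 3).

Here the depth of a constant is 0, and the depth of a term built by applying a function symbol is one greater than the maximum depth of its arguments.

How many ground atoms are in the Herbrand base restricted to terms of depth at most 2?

1458

First count ground terms of depth ≤ 2.
Let N_k count ground terms of depth at most k. Each non-constant term of depth ≤ k is some function symbol applied to depth-≤(k−1) arguments, giving N_k = 1 + N_{k-1}^3.
N_0 = 1
N_1 = 1 + 1^3 = 2
N_2 = 1 + 2^3 = 9
So |H| = 9.
Ground atoms are formed by filling each argument slot of a predicate with a term from H, so an r-ary predicate gives |H|^r atoms:
  Likes: 9^3 = 729;  Knows: 9^3 = 729
Total ground atoms: 729 + 729 = 1458.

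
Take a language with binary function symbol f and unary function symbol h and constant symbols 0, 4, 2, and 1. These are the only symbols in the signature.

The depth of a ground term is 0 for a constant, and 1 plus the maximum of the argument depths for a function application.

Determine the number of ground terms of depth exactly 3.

Write N_k for the number of ground terms of depth ≤ k. A term of depth ≤ k is either a constant or a function symbol applied to arguments of depth ≤ k−1, so N_k = 4 + N_{k-1}^2 + N_{k-1}.
N_0 = 4
N_1 = 4 + 4^2 + 4 = 24
N_2 = 4 + 24^2 + 24 = 604
N_3 = 4 + 604^2 + 604 = 365424
Terms of depth exactly 3: N_3 − N_2 = 365424 − 604 = 364820.

364820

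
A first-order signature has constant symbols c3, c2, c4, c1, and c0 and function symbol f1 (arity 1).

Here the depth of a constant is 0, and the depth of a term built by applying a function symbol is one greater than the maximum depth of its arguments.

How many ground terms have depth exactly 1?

5

If N_k denotes the number of depth-≤k ground terms, the 5 constants give N_0 = 5, and each function symbol of arity r contributes N_{k-1}^r new terms at level k: N_k = 5 + N_{k-1}.
N_0 = 5
N_1 = 5 + 5 = 10
Terms of depth exactly 1: N_1 − N_0 = 10 − 5 = 5.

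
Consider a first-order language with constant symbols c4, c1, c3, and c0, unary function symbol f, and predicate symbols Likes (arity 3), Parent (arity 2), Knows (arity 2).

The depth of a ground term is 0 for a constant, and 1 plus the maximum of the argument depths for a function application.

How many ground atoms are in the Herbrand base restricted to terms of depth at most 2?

2016

First count ground terms of depth ≤ 2.
Let N_k = |{terms of depth ≤ k}|. Then N_0 = 4 and N_k = 4 + N_{k-1} for k ≥ 1 (one summand per function symbol, arity giving the exponent).
N_0 = 4
N_1 = 4 + 4 = 8
N_2 = 4 + 8 = 12
So |H| = 12.
Ground atoms are formed by filling each argument slot of a predicate with a term from H, so an r-ary predicate gives |H|^r atoms:
  Likes: 12^3 = 1728;  Parent: 12^2 = 144;  Knows: 12^2 = 144
Total ground atoms: 1728 + 144 + 144 = 2016.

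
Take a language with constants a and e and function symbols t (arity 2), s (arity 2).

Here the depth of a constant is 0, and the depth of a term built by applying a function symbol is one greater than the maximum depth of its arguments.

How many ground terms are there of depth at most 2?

Let N_k count ground terms of depth at most k. Each non-constant term of depth ≤ k is some function symbol applied to depth-≤(k−1) arguments, giving N_k = 2 + N_{k-1}^2 + N_{k-1}^2.
N_0 = 2
N_1 = 2 + 2^2 + 2^2 = 10
N_2 = 2 + 10^2 + 10^2 = 202

202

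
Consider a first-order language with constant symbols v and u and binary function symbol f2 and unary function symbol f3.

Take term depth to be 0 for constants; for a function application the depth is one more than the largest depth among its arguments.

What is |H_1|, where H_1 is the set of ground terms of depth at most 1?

8

Count level by level. With function symbols f2/2, f3/1, the terms of depth ≤ k are the 2 constants together with each function applied to depth-≤(k−1) tuples, so N_k = 2 + N_{k-1}^2 + N_{k-1}.
N_0 = 2
N_1 = 2 + 2^2 + 2 = 8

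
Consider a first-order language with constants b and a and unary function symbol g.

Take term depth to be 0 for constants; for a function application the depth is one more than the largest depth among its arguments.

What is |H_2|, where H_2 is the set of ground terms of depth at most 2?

6

Write N_k for the number of ground terms of depth ≤ k. A term of depth ≤ k is either a constant or a function symbol applied to arguments of depth ≤ k−1, so N_k = 2 + N_{k-1}.
N_0 = 2
N_1 = 2 + 2 = 4
N_2 = 2 + 4 = 6
Explicitly: b, a, g(b), g(a), g(g(b)), g(g(a)).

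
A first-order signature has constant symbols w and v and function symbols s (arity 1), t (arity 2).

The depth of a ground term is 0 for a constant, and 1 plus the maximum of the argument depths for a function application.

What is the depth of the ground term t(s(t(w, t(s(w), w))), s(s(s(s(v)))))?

5

depth(s(w)) = 1 + depth(w) = 1 + 0 = 1
depth(t(s(w), w)) = 1 + max(1, 0) = 2
depth(t(w, t(s(w), w))) = 1 + max(0, 2) = 3
depth(s(t(w, t(s(w), w)))) = 1 + depth(t(w, t(s(w), w))) = 1 + 3 = 4
depth(s(v)) = 1 + depth(v) = 1 + 0 = 1
depth(s(s(v))) = 1 + depth(s(v)) = 1 + 1 = 2
depth(s(s(s(v)))) = 1 + depth(s(s(v))) = 1 + 2 = 3
depth(s(s(s(s(v))))) = 1 + depth(s(s(s(v)))) = 1 + 3 = 4
depth(t(s(t(w, t(s(w), w))), s(s(s(s(v)))))) = 1 + max(4, 4) = 5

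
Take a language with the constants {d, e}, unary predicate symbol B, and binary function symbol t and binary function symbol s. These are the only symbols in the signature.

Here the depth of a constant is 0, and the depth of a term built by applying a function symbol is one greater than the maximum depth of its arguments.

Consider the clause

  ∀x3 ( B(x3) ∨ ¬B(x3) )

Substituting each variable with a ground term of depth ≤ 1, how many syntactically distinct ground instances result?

10

Ground terms of depth ≤ 1:
  If N_k denotes the number of depth-≤k ground terms, the 2 constants give N_0 = 2, and each function symbol of arity r contributes N_{k-1}^r new terms at level k: N_k = 2 + N_{k-1}^2 + N_{k-1}^2.
  N_0 = 2
  N_1 = 2 + 2^2 + 2^2 = 10
  Explicitly: d, e, t(d, d), t(d, e), t(e, d), t(e, e), s(d, d), s(d, e), s(e, d), s(e, e).
So there are 10 ground terms available for substitution.
The body mentions the single quantified variable x3; since ground terms form a free algebra, no two substitutions collapse to the same formula.
Number of ground instances = 10.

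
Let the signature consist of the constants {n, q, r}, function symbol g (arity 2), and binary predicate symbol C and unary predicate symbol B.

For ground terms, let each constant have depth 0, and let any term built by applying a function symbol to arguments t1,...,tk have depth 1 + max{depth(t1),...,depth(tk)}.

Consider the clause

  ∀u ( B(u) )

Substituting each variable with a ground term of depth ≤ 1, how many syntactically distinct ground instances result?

Ground terms of depth ≤ 1:
  Let N_k = |{terms of depth ≤ k}|. Then N_0 = 3 and N_k = 3 + N_{k-1}^2 for k ≥ 1 (one summand per function symbol, arity giving the exponent).
  N_0 = 3
  N_1 = 3 + 3^2 = 12
  Explicitly: n, q, r, g(n, n), g(n, q), g(n, r), g(q, n), g(q, q), g(q, r), g(r, n), g(r, q), g(r, r).
So there are 12 ground terms available for substitution.
The variable u ranges independently over the available ground terms, and distinct assignments produce distinct instances.
Number of ground instances = 12.

12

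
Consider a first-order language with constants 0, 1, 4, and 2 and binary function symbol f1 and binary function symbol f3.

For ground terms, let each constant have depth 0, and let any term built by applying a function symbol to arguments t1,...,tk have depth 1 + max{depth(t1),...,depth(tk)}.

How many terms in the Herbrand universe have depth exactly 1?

32

Let N_k count ground terms of depth at most k. Each non-constant term of depth ≤ k is some function symbol applied to depth-≤(k−1) arguments, giving N_k = 4 + N_{k-1}^2 + N_{k-1}^2.
N_0 = 4
N_1 = 4 + 4^2 + 4^2 = 36
Terms of depth exactly 1: N_1 − N_0 = 36 − 4 = 32.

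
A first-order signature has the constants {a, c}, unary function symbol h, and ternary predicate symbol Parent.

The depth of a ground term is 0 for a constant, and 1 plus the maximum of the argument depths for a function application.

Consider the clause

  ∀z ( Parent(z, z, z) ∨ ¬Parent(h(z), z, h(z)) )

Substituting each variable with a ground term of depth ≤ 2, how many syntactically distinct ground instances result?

6

Ground terms of depth ≤ 2:
  If N_k denotes the number of depth-≤k ground terms, the 2 constants give N_0 = 2, and each function symbol of arity r contributes N_{k-1}^r new terms at level k: N_k = 2 + N_{k-1}.
  N_0 = 2
  N_1 = 2 + 2 = 4
  N_2 = 2 + 4 = 6
So there are 6 ground terms available for substitution.
The clause has 1 distinct variable (z), which appears in the body. In the free term algebra distinct substitutions yield syntactically distinct ground instances.
Number of ground instances = 6.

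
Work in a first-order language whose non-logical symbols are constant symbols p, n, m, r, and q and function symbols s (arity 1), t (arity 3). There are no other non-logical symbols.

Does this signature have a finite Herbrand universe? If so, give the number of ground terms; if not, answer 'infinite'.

The signature has at least one function symbol (s, arity 1) and at least one constant (p).
Iterating s gives infinitely many distinct ground terms: p, s(p), s(s(p)), ...
So the Herbrand universe is infinite.

infinite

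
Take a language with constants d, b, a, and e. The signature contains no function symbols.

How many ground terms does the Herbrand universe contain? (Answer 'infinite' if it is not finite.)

4

There are no function symbols, so every ground term is one of the 4 constants.
The Herbrand universe is {d, b, a, e}, which is finite with 4 elements.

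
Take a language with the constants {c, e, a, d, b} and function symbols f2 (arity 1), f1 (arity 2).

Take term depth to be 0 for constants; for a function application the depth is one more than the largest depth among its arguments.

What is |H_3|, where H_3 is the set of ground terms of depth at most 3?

If N_k denotes the number of depth-≤k ground terms, the 5 constants give N_0 = 5, and each function symbol of arity r contributes N_{k-1}^r new terms at level k: N_k = 5 + N_{k-1} + N_{k-1}^2.
N_0 = 5
N_1 = 5 + 5 + 5^2 = 35
N_2 = 5 + 35 + 35^2 = 1265
N_3 = 5 + 1265 + 1265^2 = 1601495

1601495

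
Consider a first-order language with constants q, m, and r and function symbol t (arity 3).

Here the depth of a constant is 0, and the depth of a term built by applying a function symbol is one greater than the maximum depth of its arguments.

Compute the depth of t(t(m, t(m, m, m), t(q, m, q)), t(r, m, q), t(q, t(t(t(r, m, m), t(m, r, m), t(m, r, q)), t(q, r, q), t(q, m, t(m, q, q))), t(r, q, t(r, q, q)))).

5

depth(t(m, m, m)) = 1 + max(0, 0, 0) = 1
depth(t(q, m, q)) = 1 + max(0, 0, 0) = 1
depth(t(m, t(m, m, m), t(q, m, q))) = 1 + max(0, 1, 1) = 2
depth(t(r, m, q)) = 1 + max(0, 0, 0) = 1
depth(t(r, m, m)) = 1 + max(0, 0, 0) = 1
depth(t(m, r, m)) = 1 + max(0, 0, 0) = 1
depth(t(m, r, q)) = 1 + max(0, 0, 0) = 1
depth(t(t(r, m, m), t(m, r, m), t(m, r, q))) = 1 + max(1, 1, 1) = 2
depth(t(q, r, q)) = 1 + max(0, 0, 0) = 1
depth(t(m, q, q)) = 1 + max(0, 0, 0) = 1
depth(t(q, m, t(m, q, q))) = 1 + max(0, 0, 1) = 2
depth(t(t(t(r, m, m), t(m, r, m), t(m, r, q)), t(q, r, q), t(q, m, t(m, q, q)))) = 1 + max(2, 1, 2) = 3
depth(t(r, q, q)) = 1 + max(0, 0, 0) = 1
depth(t(r, q, t(r, q, q))) = 1 + max(0, 0, 1) = 2
depth(t(q, t(t(t(r, m, m), t(m, r, m), t(m, r, q)), t(q, r, q), t(q, m, t(m, q, q))), t(r, q, t(r, q, q)))) = 1 + max(0, 3, 2) = 4
depth(t(t(m, t(m, m, m), t(q, m, q)), t(r, m, q), t(q, t(t(t(r, m, m), t(m, r, m), t(m, r, q)), t(q, r, q), t(q, m, t(m, q, q))), t(r, q, t(r, q, q))))) = 1 + max(2, 1, 4) = 5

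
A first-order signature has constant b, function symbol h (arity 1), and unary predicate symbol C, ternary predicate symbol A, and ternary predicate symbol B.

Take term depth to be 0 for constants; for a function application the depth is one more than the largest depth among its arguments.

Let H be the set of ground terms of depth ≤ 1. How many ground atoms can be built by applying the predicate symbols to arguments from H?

18

First count ground terms of depth ≤ 1.
Count level by level. With function symbols h/1, the terms of depth ≤ k are the 1 constant together with each function applied to depth-≤(k−1) tuples, so N_k = 1 + N_{k-1}.
N_0 = 1
N_1 = 1 + 1 = 2
So |H| = 2.
A ground atom is a predicate applied to a tuple of terms from H, so the count is the sum over predicates of |H|^arity:
  C: 2;  A: 2^3 = 8;  B: 2^3 = 8
Total ground atoms: 2 + 8 + 8 = 18.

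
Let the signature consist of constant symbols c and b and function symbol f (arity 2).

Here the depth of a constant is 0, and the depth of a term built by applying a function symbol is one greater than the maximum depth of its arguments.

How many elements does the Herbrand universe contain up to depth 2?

38

Count level by level. With function symbols f/2, the terms of depth ≤ k are the 2 constants together with each function applied to depth-≤(k−1) tuples, so N_k = 2 + N_{k-1}^2.
N_0 = 2
N_1 = 2 + 2^2 = 6
N_2 = 2 + 6^2 = 38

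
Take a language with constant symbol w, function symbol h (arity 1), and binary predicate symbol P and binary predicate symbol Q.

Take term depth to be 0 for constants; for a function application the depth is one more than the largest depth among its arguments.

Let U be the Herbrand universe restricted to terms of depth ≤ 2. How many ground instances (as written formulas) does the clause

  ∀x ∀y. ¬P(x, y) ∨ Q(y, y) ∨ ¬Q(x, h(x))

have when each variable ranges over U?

Ground terms of depth ≤ 2:
  Write N_k for the number of ground terms of depth ≤ k. A term of depth ≤ k is either a constant or a function symbol applied to arguments of depth ≤ k−1, so N_k = 1 + N_{k-1}.
  N_0 = 1
  N_1 = 1 + 1 = 2
  N_2 = 1 + 2 = 3
  Explicitly: w, h(w), h(h(w)).
So there are 3 ground terms available for substitution.
The clause has 2 distinct variables (x, y), each appearing in the body. In the free term algebra distinct substitutions yield syntactically distinct ground instances.
Number of ground instances = 3^2 = 9.

9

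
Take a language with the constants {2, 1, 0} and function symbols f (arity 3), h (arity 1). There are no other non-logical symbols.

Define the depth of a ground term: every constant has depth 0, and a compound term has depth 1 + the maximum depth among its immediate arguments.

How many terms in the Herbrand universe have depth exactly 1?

Let N_k = |{terms of depth ≤ k}|. Then N_0 = 3 and N_k = 3 + N_{k-1}^3 + N_{k-1} for k ≥ 1 (one summand per function symbol, arity giving the exponent).
N_0 = 3
N_1 = 3 + 3^3 + 3 = 33
Terms of depth exactly 1: N_1 − N_0 = 33 − 3 = 30.

30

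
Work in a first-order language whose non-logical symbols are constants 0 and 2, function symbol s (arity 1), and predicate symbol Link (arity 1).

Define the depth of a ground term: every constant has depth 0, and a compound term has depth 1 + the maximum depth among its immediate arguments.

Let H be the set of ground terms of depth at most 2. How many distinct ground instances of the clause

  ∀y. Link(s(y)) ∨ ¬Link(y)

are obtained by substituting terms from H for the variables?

Ground terms of depth ≤ 2:
  Let N_k = |{terms of depth ≤ k}|. Then N_0 = 2 and N_k = 2 + N_{k-1} for k ≥ 1 (one summand per function symbol, arity giving the exponent).
  N_0 = 2
  N_1 = 2 + 2 = 4
  N_2 = 2 + 4 = 6
  Explicitly: 0, 2, s(0), s(2), s(s(0)), s(s(2)).
So there are 6 ground terms available for substitution.
The clause has 1 distinct variable (y), which appears in the body. In the free term algebra distinct substitutions yield syntactically distinct ground instances.
Number of ground instances = 6.

6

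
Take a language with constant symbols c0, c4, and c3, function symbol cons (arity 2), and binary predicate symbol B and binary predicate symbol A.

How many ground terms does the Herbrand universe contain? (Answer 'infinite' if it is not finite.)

infinite

The signature has at least one function symbol (cons, arity 2) and at least one constant (c0).
Iterating cons gives infinitely many distinct ground terms: c0, cons(c0, c0), cons(cons(c0, c0), cons(c0, c0)), ...
So the Herbrand universe is infinite.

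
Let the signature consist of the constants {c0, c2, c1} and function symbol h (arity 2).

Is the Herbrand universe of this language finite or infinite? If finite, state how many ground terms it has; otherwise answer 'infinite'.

infinite

The signature has at least one function symbol (h, arity 2) and at least one constant (c0).
Iterating h gives infinitely many distinct ground terms: c0, h(c0, c0), h(h(c0, c0), h(c0, c0)), ...
So the Herbrand universe is infinite.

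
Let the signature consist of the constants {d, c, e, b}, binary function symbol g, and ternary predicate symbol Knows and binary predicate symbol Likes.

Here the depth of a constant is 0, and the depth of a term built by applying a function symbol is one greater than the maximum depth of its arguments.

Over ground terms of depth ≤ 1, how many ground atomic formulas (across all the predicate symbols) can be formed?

8400

First count ground terms of depth ≤ 1.
Count level by level. With function symbols g/2, the terms of depth ≤ k are the 4 constants together with each function applied to depth-≤(k−1) tuples, so N_k = 4 + N_{k-1}^2.
N_0 = 4
N_1 = 4 + 4^2 = 20
So |H| = 20.
Each predicate of arity r yields |H|^r ground atoms (one per choice of an r-tuple from H):
  Knows: 20^3 = 8000;  Likes: 20^2 = 400
Total ground atoms: 8000 + 400 = 8400.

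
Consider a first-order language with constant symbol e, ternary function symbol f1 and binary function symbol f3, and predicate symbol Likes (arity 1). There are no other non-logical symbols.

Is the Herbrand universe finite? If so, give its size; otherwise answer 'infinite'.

The signature has at least one function symbol (f1, arity 3) and at least one constant (e).
Iterating f1 gives infinitely many distinct ground terms: e, f1(e, e, e), f1(f1(e, e, e), f1(e, e, e), f1(e, e, e)), ...
So the Herbrand universe is infinite.

infinite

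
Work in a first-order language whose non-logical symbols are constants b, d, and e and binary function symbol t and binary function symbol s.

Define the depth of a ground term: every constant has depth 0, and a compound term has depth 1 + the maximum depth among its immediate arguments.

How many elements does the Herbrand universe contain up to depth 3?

1566453

If N_k denotes the number of depth-≤k ground terms, the 3 constants give N_0 = 3, and each function symbol of arity r contributes N_{k-1}^r new terms at level k: N_k = 3 + N_{k-1}^2 + N_{k-1}^2.
N_0 = 3
N_1 = 3 + 3^2 + 3^2 = 21
N_2 = 3 + 21^2 + 21^2 = 885
N_3 = 3 + 885^2 + 885^2 = 1566453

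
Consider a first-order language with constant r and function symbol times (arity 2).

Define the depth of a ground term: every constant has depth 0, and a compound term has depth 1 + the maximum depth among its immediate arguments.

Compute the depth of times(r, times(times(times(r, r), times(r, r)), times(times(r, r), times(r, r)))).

depth(times(r, r)) = 1 + max(0, 0) = 1
depth(times(times(r, r), times(r, r))) = 1 + max(1, 1) = 2
depth(times(times(times(r, r), times(r, r)), times(times(r, r), times(r, r)))) = 1 + max(2, 2) = 3
depth(times(r, times(times(times(r, r), times(r, r)), times(times(r, r), times(r, r))))) = 1 + max(0, 3) = 4

4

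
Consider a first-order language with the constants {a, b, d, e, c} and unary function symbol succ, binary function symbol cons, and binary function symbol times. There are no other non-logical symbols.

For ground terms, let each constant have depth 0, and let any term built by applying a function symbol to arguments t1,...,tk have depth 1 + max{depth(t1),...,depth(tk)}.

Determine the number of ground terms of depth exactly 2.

7205

Count level by level. With function symbols succ/1, cons/2, times/2, the terms of depth ≤ k are the 5 constants together with each function applied to depth-≤(k−1) tuples, so N_k = 5 + N_{k-1} + N_{k-1}^2 + N_{k-1}^2.
N_0 = 5
N_1 = 5 + 5 + 5^2 + 5^2 = 60
N_2 = 5 + 60 + 60^2 + 60^2 = 7265
Terms of depth exactly 2: N_2 − N_1 = 7265 − 60 = 7205.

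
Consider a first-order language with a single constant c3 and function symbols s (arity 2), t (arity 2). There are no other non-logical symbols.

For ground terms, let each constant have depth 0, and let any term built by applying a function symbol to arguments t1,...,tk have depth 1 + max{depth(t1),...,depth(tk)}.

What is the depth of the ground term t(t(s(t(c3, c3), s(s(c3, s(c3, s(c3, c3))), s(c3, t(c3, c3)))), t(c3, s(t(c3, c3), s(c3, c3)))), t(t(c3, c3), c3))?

7

depth(t(c3, c3)) = 1 + max(0, 0) = 1
depth(s(c3, c3)) = 1 + max(0, 0) = 1
depth(s(c3, s(c3, c3))) = 1 + max(0, 1) = 2
depth(s(c3, s(c3, s(c3, c3)))) = 1 + max(0, 2) = 3
depth(s(c3, t(c3, c3))) = 1 + max(0, 1) = 2
depth(s(s(c3, s(c3, s(c3, c3))), s(c3, t(c3, c3)))) = 1 + max(3, 2) = 4
depth(s(t(c3, c3), s(s(c3, s(c3, s(c3, c3))), s(c3, t(c3, c3))))) = 1 + max(1, 4) = 5
depth(s(t(c3, c3), s(c3, c3))) = 1 + max(1, 1) = 2
depth(t(c3, s(t(c3, c3), s(c3, c3)))) = 1 + max(0, 2) = 3
depth(t(s(t(c3, c3), s(s(c3, s(c3, s(c3, c3))), s(c3, t(c3, c3)))), t(c3, s(t(c3, c3), s(c3, c3))))) = 1 + max(5, 3) = 6
depth(t(t(c3, c3), c3)) = 1 + max(1, 0) = 2
depth(t(t(s(t(c3, c3), s(s(c3, s(c3, s(c3, c3))), s(c3, t(c3, c3)))), t(c3, s(t(c3, c3), s(c3, c3)))), t(t(c3, c3), c3))) = 1 + max(6, 2) = 7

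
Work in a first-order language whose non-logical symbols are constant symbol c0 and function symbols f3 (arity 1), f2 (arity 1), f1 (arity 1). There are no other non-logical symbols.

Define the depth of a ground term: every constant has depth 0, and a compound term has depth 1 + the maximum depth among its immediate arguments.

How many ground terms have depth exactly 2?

9

Write N_k for the number of ground terms of depth ≤ k. A term of depth ≤ k is either a constant or a function symbol applied to arguments of depth ≤ k−1, so N_k = 1 + N_{k-1} + N_{k-1} + N_{k-1}.
N_0 = 1
N_1 = 1 + 1 + 1 + 1 = 4
N_2 = 1 + 4 + 4 + 4 = 13
Terms of depth exactly 2: N_2 − N_1 = 13 − 4 = 9.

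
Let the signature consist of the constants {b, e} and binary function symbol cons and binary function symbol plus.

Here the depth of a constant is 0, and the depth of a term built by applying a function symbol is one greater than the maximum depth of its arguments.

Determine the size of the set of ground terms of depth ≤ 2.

202

Count level by level. With function symbols cons/2, plus/2, the terms of depth ≤ k are the 2 constants together with each function applied to depth-≤(k−1) tuples, so N_k = 2 + N_{k-1}^2 + N_{k-1}^2.
N_0 = 2
N_1 = 2 + 2^2 + 2^2 = 10
N_2 = 2 + 10^2 + 10^2 = 202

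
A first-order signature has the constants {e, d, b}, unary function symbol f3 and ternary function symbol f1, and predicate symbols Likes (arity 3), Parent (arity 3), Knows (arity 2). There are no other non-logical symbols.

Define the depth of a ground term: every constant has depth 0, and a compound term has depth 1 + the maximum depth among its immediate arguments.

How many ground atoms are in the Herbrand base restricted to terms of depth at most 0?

63

First count ground terms of depth ≤ 0.
Count level by level. With function symbols f3/1, f1/3, the terms of depth ≤ k are the 3 constants together with each function applied to depth-≤(k−1) tuples, so N_k = 3 + N_{k-1} + N_{k-1}^3.
N_0 = 3
So |H| = 3.
A ground atom is a predicate applied to a tuple of terms from H, so the count is the sum over predicates of |H|^arity:
  Likes: 3^3 = 27;  Parent: 3^3 = 27;  Knows: 3^2 = 9
Total ground atoms: 27 + 27 + 9 = 63.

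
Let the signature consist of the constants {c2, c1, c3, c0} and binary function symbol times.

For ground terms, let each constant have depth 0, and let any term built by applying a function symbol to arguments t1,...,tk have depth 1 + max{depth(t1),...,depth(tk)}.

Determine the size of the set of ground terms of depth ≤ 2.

404

Write N_k for the number of ground terms of depth ≤ k. A term of depth ≤ k is either a constant or a function symbol applied to arguments of depth ≤ k−1, so N_k = 4 + N_{k-1}^2.
N_0 = 4
N_1 = 4 + 4^2 = 20
N_2 = 4 + 20^2 = 404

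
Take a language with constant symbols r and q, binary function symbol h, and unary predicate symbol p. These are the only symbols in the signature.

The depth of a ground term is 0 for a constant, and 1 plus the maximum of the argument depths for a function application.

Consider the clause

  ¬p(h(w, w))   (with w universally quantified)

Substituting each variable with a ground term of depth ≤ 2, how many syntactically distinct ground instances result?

38

Ground terms of depth ≤ 2:
  Count level by level. With function symbols h/2, the terms of depth ≤ k are the 2 constants together with each function applied to depth-≤(k−1) tuples, so N_k = 2 + N_{k-1}^2.
  N_0 = 2
  N_1 = 2 + 2^2 = 6
  N_2 = 2 + 6^2 = 38
So there are 38 ground terms available for substitution.
The body mentions the single quantified variable w; since ground terms form a free algebra, no two substitutions collapse to the same formula.
Number of ground instances = 38.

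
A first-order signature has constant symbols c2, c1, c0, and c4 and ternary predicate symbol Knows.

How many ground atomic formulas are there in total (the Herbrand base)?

With no function symbols, the Herbrand universe is just the 4 constants.
Ground atoms per predicate: Knows: 4^3 = 64.
Herbrand base size = 64 = 64.

64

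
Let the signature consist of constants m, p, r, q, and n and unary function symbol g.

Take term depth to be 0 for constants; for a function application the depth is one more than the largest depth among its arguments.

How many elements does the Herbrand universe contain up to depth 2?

Let N_k = |{terms of depth ≤ k}|. Then N_0 = 5 and N_k = 5 + N_{k-1} for k ≥ 1 (one summand per function symbol, arity giving the exponent).
N_0 = 5
N_1 = 5 + 5 = 10
N_2 = 5 + 10 = 15

15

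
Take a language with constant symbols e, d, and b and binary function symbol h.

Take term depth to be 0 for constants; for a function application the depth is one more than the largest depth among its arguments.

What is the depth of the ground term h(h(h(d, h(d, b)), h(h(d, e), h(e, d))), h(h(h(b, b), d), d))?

4

depth(h(d, b)) = 1 + max(0, 0) = 1
depth(h(d, h(d, b))) = 1 + max(0, 1) = 2
depth(h(d, e)) = 1 + max(0, 0) = 1
depth(h(e, d)) = 1 + max(0, 0) = 1
depth(h(h(d, e), h(e, d))) = 1 + max(1, 1) = 2
depth(h(h(d, h(d, b)), h(h(d, e), h(e, d)))) = 1 + max(2, 2) = 3
depth(h(b, b)) = 1 + max(0, 0) = 1
depth(h(h(b, b), d)) = 1 + max(1, 0) = 2
depth(h(h(h(b, b), d), d)) = 1 + max(2, 0) = 3
depth(h(h(h(d, h(d, b)), h(h(d, e), h(e, d))), h(h(h(b, b), d), d))) = 1 + max(3, 3) = 4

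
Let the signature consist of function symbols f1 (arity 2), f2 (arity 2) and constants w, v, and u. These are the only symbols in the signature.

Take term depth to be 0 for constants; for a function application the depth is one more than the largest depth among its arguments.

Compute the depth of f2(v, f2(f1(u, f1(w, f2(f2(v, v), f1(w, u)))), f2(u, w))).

depth(f2(v, v)) = 1 + max(0, 0) = 1
depth(f1(w, u)) = 1 + max(0, 0) = 1
depth(f2(f2(v, v), f1(w, u))) = 1 + max(1, 1) = 2
depth(f1(w, f2(f2(v, v), f1(w, u)))) = 1 + max(0, 2) = 3
depth(f1(u, f1(w, f2(f2(v, v), f1(w, u))))) = 1 + max(0, 3) = 4
depth(f2(u, w)) = 1 + max(0, 0) = 1
depth(f2(f1(u, f1(w, f2(f2(v, v), f1(w, u)))), f2(u, w))) = 1 + max(4, 1) = 5
depth(f2(v, f2(f1(u, f1(w, f2(f2(v, v), f1(w, u)))), f2(u, w)))) = 1 + max(0, 5) = 6

6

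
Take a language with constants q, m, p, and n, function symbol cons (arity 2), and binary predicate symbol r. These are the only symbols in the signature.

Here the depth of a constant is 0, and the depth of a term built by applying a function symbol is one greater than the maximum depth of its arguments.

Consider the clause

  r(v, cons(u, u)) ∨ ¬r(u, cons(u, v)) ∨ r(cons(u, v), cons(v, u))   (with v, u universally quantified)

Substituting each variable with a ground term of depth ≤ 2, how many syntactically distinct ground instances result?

Ground terms of depth ≤ 2:
  Let N_k = |{terms of depth ≤ k}|. Then N_0 = 4 and N_k = 4 + N_{k-1}^2 for k ≥ 1 (one summand per function symbol, arity giving the exponent).
  N_0 = 4
  N_1 = 4 + 4^2 = 20
  N_2 = 4 + 20^2 = 404
So there are 404 ground terms available for substitution.
The clause has 2 distinct variables (v, u), each appearing in the body. In the free term algebra distinct substitutions yield syntactically distinct ground instances.
Number of ground instances = 404^2 = 163216.

163216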